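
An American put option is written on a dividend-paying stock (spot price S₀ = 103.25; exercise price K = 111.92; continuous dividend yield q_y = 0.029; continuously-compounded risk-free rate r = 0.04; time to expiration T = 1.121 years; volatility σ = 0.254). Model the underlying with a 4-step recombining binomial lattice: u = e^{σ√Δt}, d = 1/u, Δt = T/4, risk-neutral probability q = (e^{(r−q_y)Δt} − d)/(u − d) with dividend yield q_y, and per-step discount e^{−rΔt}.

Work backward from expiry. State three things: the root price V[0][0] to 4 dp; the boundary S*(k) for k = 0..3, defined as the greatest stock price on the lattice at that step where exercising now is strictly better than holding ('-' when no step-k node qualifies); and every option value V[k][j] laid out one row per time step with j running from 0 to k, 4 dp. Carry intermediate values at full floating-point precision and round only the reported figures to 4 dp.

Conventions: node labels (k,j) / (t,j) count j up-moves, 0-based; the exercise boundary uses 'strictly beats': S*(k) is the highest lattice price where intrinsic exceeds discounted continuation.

price = 15.8063
boundary = - - 78.9034 90.2595
tree:
15.8063
23.3307 7.9582
33.0166 13.2986 2.3111
42.9439 21.6605 4.4763 0.0000
51.6221 33.0166 8.6700 0.0000 0.0000

Δt=0.28025, u=1.14392, d=0.87418, q=0.47788, disc=e^(-rΔt)=0.98885
k=4 terminal: V=max(K-S,0) → 51.6221 33.0166 8.6700 0.0000 0.0000
k=3: j=0 S=68.9761 intr=42.9439 cont=42.2545 V=42.9439[EX]; j=1 S=90.2595 intr=21.6605 cont=21.1435 V=21.6605[EX]; j=2 S=118.1101 intr=0.0000 cont=4.4763 V=4.4763[hold]; j=3 S=154.5543 intr=0.0000 cont=0.0000 V=0.0000[hold]  S*(3)=90.2595
k=2: j=0 S=78.9034 intr=33.0166 cont=32.4076 V=33.0166[EX]; j=1 S=103.2500 intr=8.6700 cont=13.2986 V=13.2986[hold]; j=2 S=135.1090 intr=0.0000 cont=2.3111 V=2.3111[hold]  S*(2)=78.9034
k=1: j=0 S=90.2595 intr=21.6605 cont=23.3307 V=23.3307[hold]; j=1 S=118.1101 intr=0.0000 cont=7.9582 V=7.9582[hold]  S*(1)=-
k=0: j=0 S=103.2500 intr=8.6700 cont=15.8063 V=15.8063[hold]  S*(0)=-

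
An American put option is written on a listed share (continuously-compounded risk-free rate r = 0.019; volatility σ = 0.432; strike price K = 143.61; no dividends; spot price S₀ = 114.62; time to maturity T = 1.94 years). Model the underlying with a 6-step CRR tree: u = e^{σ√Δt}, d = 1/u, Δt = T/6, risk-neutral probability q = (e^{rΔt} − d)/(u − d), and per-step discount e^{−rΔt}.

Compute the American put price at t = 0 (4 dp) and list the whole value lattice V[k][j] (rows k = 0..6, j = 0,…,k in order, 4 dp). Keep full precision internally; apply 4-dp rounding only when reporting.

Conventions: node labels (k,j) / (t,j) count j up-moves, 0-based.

price = 45.2340
tree:
45.2340
58.7942 29.3658
73.7211 41.4495 15.0760
88.7554 56.4496 23.7789 4.7013
100.7028 73.4814 36.5138 8.6211 0.0000
110.0480 88.7554 53.9543 15.8090 0.0000 0.0000
117.3578 100.7028 73.4814 28.9900 0.0000 0.0000 0.0000

params: Δt=0.32333 u=1.27845 d=0.78220 q=0.45131 e^(-rΔt)=0.99388
t_6 payoffs: 117.3578 100.7028 73.4814 28.9900 0.0000 0.0000 0.0000
k=5: node(5,0) S=33.5620 payoff=110.0480 vs cont=109.1685 → 110.0480 [stop]  node(5,1) S=54.8546 payoff=88.7554 vs cont=87.8759 → 88.7554 [stop]  node(5,2) S=89.6557 payoff=53.9543 vs cont=53.0748 → 53.9543 [stop]  node(5,3) S=146.5355 payoff=0.0000 vs cont=15.8090 → 15.8090 [wait]  node(5,4) S=239.5014 payoff=0.0000 vs cont=0.0000 → 0.0000 [wait]  node(5,5) S=391.4471 payoff=0.0000 vs cont=0.0000 → 0.0000 [wait]
k=4: node(4,0) S=42.9072 payoff=100.7028 vs cont=99.8232 → 100.7028 [stop]  node(4,1) S=70.1286 payoff=73.4814 vs cont=72.6018 → 73.4814 [stop]  node(4,2) S=114.6200 payoff=28.9900 vs cont=36.5138 → 36.5138 [wait]  node(4,3) S=187.3378 payoff=0.0000 vs cont=8.6211 → 8.6211 [wait]  node(4,4) S=306.1897 payoff=0.0000 vs cont=0.0000 → 0.0000 [wait]
k=3: node(3,0) S=54.8546 payoff=88.7554 vs cont=87.8759 → 88.7554 [stop]  node(3,1) S=89.6557 payoff=53.9543 vs cont=56.4496 → 56.4496 [wait]  node(3,2) S=146.5355 payoff=0.0000 vs cont=23.7789 → 23.7789 [wait]  node(3,3) S=239.5014 payoff=0.0000 vs cont=4.7013 → 4.7013 [wait]
k=2: node(2,0) S=70.1286 payoff=73.4814 vs cont=73.7211 → 73.7211 [wait]  node(2,1) S=114.6200 payoff=28.9900 vs cont=41.4495 → 41.4495 [wait]  node(2,2) S=187.3378 payoff=0.0000 vs cont=15.0760 → 15.0760 [wait]
k=1: node(1,0) S=89.6557 payoff=53.9543 vs cont=58.7942 → 58.7942 [wait]  node(1,1) S=146.5355 payoff=0.0000 vs cont=29.3658 → 29.3658 [wait]
k=0: node(0,0) S=114.6200 payoff=28.9900 vs cont=45.2340 → 45.2340 [wait]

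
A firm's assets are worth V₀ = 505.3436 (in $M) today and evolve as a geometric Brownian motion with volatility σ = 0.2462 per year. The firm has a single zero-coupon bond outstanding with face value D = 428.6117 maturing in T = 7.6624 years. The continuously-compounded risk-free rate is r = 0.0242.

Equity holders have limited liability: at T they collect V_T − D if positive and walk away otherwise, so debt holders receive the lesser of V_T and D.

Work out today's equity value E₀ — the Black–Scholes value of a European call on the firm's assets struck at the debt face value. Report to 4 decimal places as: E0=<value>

Work the structural quantities from V₀ = 505.3436 against face 428.6117:
d₁ = [ln(V₀/D) + (r + σ²/2)T] / (σ√T)
   = [ln(505.3436/428.6117) + (0.0242 + 0.5·0.2462²)·7.6624] / (0.2462·√7.6624)
   = [0.164687 + 0.417656] / 0.681507 = 0.854493
d₂ = d₁ − σ√T = 0.854493 − 0.681507 = 0.172986
N(d₁) = 0.803584,  N(d₂) = 0.568669,  e^(−rT) = 0.830747
E₀ = V₀·N(d₁) − D·e^(−rT)·N(d₂)
   = 505.3436·0.803584 − 428.6117·0.830747·0.568669 = 203.601419

E0=203.6014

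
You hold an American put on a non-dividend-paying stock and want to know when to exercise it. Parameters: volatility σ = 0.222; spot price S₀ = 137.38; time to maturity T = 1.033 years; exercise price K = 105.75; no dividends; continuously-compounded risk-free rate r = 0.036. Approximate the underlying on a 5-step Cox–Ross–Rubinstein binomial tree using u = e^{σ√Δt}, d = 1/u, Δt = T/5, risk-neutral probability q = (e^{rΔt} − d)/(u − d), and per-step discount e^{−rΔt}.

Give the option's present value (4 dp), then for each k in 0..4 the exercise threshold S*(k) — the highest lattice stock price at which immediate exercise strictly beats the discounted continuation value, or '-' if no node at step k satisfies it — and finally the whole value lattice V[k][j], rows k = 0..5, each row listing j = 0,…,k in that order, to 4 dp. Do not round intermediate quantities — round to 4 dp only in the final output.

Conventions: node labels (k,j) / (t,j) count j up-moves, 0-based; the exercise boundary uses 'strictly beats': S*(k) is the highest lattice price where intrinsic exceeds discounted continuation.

price = 1.2489
boundary = - - - - 91.7553
tree:
1.2489
2.3309 0.2346
4.3020 0.4841 0.0000
7.8295 0.9989 0.0000 0.0000
13.9947 2.0611 0.0000 0.0000 0.0000
22.8015 4.2527 0.0000 0.0000 0.0000 0.0000

params: Δt=0.20660 u=1.10617 d=0.90402 q=0.51172 e^(-rΔt)=0.99259
t_5 payoffs: 22.8015 4.2527 0.0000 0.0000 0.0000 0.0000
t_4: node(4,0) S=91.7553 payoff=13.9947 vs cont=13.2110 → 13.9947 [stop]  node(4,1) S=112.2735 payoff=0.0000 vs cont=2.0611 → 2.0611 [wait]  node(4,2) S=137.3800 payoff=0.0000 vs cont=0.0000 → 0.0000 [wait]  node(4,3) S=168.1007 payoff=0.0000 vs cont=0.0000 → 0.0000 [wait]  node(4,4) S=205.6912 payoff=0.0000 vs cont=0.0000 → 0.0000 [wait]  ⇒ S*(4)=91.7553
t_3: node(3,0) S=101.4973 payoff=4.2527 vs cont=7.8295 → 7.8295 [wait]  node(3,1) S=124.1940 payoff=0.0000 vs cont=0.9989 → 0.9989 [wait]  node(3,2) S=151.9660 payoff=0.0000 vs cont=0.0000 → 0.0000 [wait]  node(3,3) S=185.9485 payoff=0.0000 vs cont=0.0000 → 0.0000 [wait]  ⇒ S*(3)=-
t_2: node(2,0) S=112.2735 payoff=0.0000 vs cont=4.3020 → 4.3020 [wait]  node(2,1) S=137.3800 payoff=0.0000 vs cont=0.4841 → 0.4841 [wait]  node(2,2) S=168.1007 payoff=0.0000 vs cont=0.0000 → 0.0000 [wait]  ⇒ S*(2)=-
t_1: node(1,0) S=124.1940 payoff=0.0000 vs cont=2.3309 → 2.3309 [wait]  node(1,1) S=151.9660 payoff=0.0000 vs cont=0.2346 → 0.2346 [wait]  ⇒ S*(1)=-
t_0: node(0,0) S=137.3800 payoff=0.0000 vs cont=1.2489 → 1.2489 [wait]  ⇒ S*(0)=-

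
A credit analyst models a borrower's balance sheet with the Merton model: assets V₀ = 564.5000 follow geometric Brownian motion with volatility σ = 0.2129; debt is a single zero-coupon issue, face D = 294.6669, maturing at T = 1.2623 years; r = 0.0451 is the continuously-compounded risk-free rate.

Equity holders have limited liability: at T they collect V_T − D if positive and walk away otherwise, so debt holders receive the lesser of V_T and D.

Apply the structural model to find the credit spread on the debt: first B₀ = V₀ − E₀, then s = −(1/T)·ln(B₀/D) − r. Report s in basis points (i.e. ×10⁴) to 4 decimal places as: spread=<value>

Work the structural quantities from V₀ = 564.5000 against face 294.6669:
d₁ = [ln(V₀/D) + (r + σ²/2)T] / (σ√T)
   = [ln(564.5000/294.6669) + (0.0451 + 0.5·0.2129²)·1.2623] / (0.2129·√1.2623)
   = [0.650095 + 0.085537] / 0.239198 = 3.075416
d₂ = d₁ − σ√T = 3.075416 − 0.239198 = 2.836218
N(d₁) = 0.998949,  N(d₂) = 0.997717,  e^(−rT) = 0.944660
E₀ = V₀·N(d₁) − D·e^(−rT)·N(d₂)
   = 564.5000·0.998949 − 294.6669·0.944660·0.997717 = 286.181893
B₀ = V₀ − E₀ = 564.5000 − 286.181893 = 278.318107
spread = −(1/T)·ln(B₀/D) − r = −(1/1.2623)·ln(278.318107/294.6669) − 0.0451 = 0.00011971
in basis points: 0.00011971 × 10⁴ = 1.1971 bp

spread=1.1971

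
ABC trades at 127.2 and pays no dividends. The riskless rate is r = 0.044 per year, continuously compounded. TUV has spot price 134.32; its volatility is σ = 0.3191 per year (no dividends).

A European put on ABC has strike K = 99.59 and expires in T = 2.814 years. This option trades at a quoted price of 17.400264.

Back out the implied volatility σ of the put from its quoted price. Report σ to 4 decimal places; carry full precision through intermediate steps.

sigma = 0.4820

At σ = 0.4820 the Black–Scholes value reproduces the quote:
σ√T = 0.482·√2.814 = 0.808554
d₁ = (ln(S/K) + (r+σ²/2)T) / (σ√T) = (ln(127.2/99.59) + (0.044+0.482²/2)·2.814) / 0.808554 = (0.244699 + 0.450696) / 0.808554 = 0.860047
d₂ = d₁ − σ√T = 0.860047 − 0.808554 = 0.051493
e^{−rT} = 0.883542
N(−d₁) = 0.194881,  N(−d₂) = 0.479466
V = K·e^{−rT}·N(−d₂) − S·N(−d₁) = 42.189190 − 24.788925 = 17.400264 (the quoted price), and the Black–Scholes price is strictly increasing in σ, so σ is unique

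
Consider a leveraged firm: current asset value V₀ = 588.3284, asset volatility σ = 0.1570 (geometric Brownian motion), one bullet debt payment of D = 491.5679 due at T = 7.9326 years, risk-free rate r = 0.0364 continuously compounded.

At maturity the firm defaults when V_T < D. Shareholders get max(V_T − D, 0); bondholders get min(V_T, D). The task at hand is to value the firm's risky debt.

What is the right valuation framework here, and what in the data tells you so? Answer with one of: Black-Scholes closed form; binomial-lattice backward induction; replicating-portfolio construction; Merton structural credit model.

framework: Merton structural credit model

Key observation: the question is about default risk generated by asset-value dynamics against a debt face of 491.5679 — the structural framework prices exactly that.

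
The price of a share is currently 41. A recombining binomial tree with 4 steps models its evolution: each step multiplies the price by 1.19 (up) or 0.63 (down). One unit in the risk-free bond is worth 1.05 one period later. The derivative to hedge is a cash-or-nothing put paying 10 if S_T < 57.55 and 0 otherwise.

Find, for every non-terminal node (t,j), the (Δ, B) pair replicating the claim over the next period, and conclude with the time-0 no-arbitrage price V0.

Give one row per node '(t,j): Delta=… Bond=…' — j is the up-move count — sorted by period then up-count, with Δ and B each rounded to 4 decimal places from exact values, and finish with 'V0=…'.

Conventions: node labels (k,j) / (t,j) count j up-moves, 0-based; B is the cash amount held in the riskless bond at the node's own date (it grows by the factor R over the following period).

No-arbitrage ⇒ martingale measure with p* = (R−d)/(u−d) = 0.7500.
Terminal payoffs: V(4,0)=10.0000, V(4,1)=10.0000, V(4,2)=10.0000, V(4,3)=10.0000, V(4,4)=0.0000
Node (3,0) S=10.2519: V=(p*·10.0000+(1−p*)·10.0000)/1.05=9.5238; Δ=(10.0000−10.0000)/(12.1998−6.4587)=0.0000; B=V−Δ·S=9.5238
Node (3,1) S=19.3648: V=(p*·10.0000+(1−p*)·10.0000)/1.05=9.5238; Δ=(10.0000−10.0000)/(23.0441−12.1998)=0.0000; B=V−Δ·S=9.5238
Node (3,2) S=36.5779: V=(p*·10.0000+(1−p*)·10.0000)/1.05=9.5238; Δ=(10.0000−10.0000)/(43.5277−23.0441)=0.0000; B=V−Δ·S=9.5238
Node (3,3) S=69.0915: V=(p*·0.0000+(1−p*)·10.0000)/1.05=2.3810; Δ=(0.0000−10.0000)/(82.2189−43.5277)=-0.2585; B=V−Δ·S=20.2381
Node (2,0) S=16.2729: V=(p*·9.5238+(1−p*)·9.5238)/1.05=9.0703; Δ=(9.5238−9.5238)/(19.3648−10.2519)=0.0000; B=V−Δ·S=9.0703
Node (2,1) S=30.7377: V=(p*·9.5238+(1−p*)·9.5238)/1.05=9.0703; Δ=(9.5238−9.5238)/(36.5779−19.3648)=0.0000; B=V−Δ·S=9.0703
Node (2,2) S=58.0601: V=(p*·2.3810+(1−p*)·9.5238)/1.05=3.9683; Δ=(2.3810−9.5238)/(69.0915−36.5779)=-0.2197; B=V−Δ·S=16.7234
Node (1,0) S=25.8300: V=(p*·9.0703+(1−p*)·9.0703)/1.05=8.6384; Δ=(9.0703−9.0703)/(30.7377−16.2729)=0.0000; B=V−Δ·S=8.6384
Node (1,1) S=48.7900: V=(p*·3.9683+(1−p*)·9.0703)/1.05=4.9941; Δ=(3.9683−9.0703)/(58.0601−30.7377)=-0.1867; B=V−Δ·S=14.1048
Node (0,0) S=41.0000: V=(p*·4.9941+(1−p*)·8.6384)/1.05=5.6239; Δ=(4.9941−8.6384)/(48.7900−25.8300)=-0.1587; B=V−Δ·S=12.1316
Sanity check at the root: Δ(0,0)·S0 + B(0,0) reproduces V0 = 5.6239.

(0,0): Delta=-0.1587 Bond=12.1316
(1,0): Delta=0.0000 Bond=8.6384
(1,1): Delta=-0.1867 Bond=14.1048
(2,0): Delta=0.0000 Bond=9.0703
(2,1): Delta=0.0000 Bond=9.0703
(2,2): Delta=-0.2197 Bond=16.7234
(3,0): Delta=0.0000 Bond=9.5238
(3,1): Delta=0.0000 Bond=9.5238
(3,2): Delta=0.0000 Bond=9.5238
(3,3): Delta=-0.2585 Bond=20.2381
V0=5.6239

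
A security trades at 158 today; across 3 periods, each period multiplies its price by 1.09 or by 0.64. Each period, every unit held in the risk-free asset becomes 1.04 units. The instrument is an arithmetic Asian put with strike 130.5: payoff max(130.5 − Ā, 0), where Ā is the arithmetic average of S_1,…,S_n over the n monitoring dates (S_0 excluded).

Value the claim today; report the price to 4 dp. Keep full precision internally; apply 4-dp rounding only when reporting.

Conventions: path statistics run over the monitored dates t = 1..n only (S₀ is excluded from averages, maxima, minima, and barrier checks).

Set p* = 0.8889 (from d < R < u); the path-dependent value is the discounted p*-expectation over all price paths.
Enumerate all 2^3 = 8 price paths (U = up ×1.09, D = down ×0.64); each path with k up-moves has probability p*^k·(1−p*)^(3−k).
DDD: Ā=69.0852, payoff=61.4148, prob=0.001372
UDD: Ā=117.6607, payoff=12.8393, prob=0.010974
DUD: Ā=93.9607, payoff=36.5393, prob=0.010974
UUD: Ā=160.0268, payoff=0.0000, prob=0.087791
DDU: Ā=78.7927, payoff=51.7073, prob=0.010974
UDU: Ā=134.1938, payoff=0.0000, prob=0.087791
DUU: Ā=110.4938, payoff=20.0062, prob=0.087791
UUU: Ā=188.1848, payoff=0.0000, prob=0.702332
Price = Σ prob·payoff / R^3 = 2.949928 / 1.124864 = 2.6225

price = 2.6225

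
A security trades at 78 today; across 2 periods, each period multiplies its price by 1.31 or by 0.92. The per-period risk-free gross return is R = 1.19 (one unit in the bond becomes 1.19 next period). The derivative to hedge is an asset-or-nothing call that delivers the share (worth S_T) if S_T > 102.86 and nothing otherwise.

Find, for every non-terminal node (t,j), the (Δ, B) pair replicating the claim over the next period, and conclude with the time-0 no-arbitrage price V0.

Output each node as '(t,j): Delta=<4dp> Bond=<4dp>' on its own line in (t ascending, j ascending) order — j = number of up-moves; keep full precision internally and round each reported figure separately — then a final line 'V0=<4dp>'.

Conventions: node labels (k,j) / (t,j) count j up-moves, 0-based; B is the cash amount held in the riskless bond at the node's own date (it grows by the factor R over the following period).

(0,0): Delta=2.5599 Bond=-154.3710
(1,0): Delta=0.0000 Bond=0.0000
(1,1): Delta=3.3590 Bond=-265.3466
V0=45.3045

Since d<R<u, set p* = (R−d)/(u−d) = 0.6923; price each node as the discounted p*-expectation of its children.
At maturity the claim pays: V(2,0)=0.0000, V(2,1)=0.0000, V(2,2)=133.8558
(1,0): S=71.7600. Δ = (V_up−V_dn)/(S_up−S_dn) = (0.0000−0.0000)/(94.0056−66.0192) = 0.0000. V = [p*·0.0000 + (1−p*)·0.0000]/1.19 = 0.0000. B = V − Δ·S = 0.0000.
(1,1): S=102.1800. Δ = (V_up−V_dn)/(S_up−S_dn) = (133.8558−0.0000)/(133.8558−94.0056) = 3.3590. V = [p*·133.8558 + (1−p*)·0.0000]/1.19 = 77.8734. B = V − Δ·S = -265.3466.
(0,0): S=78.0000. Δ = (V_up−V_dn)/(S_up−S_dn) = (77.8734−0.0000)/(102.1800−71.7600) = 2.5599. V = [p*·77.8734 + (1−p*)·0.0000]/1.19 = 45.3045. B = V − Δ·S = -154.3710.
Check: Δ(0,0)·S0 + B(0,0) = 45.3045 = V0.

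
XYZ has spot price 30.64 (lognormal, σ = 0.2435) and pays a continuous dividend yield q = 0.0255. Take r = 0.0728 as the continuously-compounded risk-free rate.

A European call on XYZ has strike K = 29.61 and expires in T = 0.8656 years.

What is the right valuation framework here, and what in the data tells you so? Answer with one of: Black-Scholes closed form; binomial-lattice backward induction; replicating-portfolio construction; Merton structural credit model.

Key observation: the instrument is a plain European call (strike 29.61) on a lognormal asset; the exact continuous-time formula applies directly.

framework: Black-Scholes closed form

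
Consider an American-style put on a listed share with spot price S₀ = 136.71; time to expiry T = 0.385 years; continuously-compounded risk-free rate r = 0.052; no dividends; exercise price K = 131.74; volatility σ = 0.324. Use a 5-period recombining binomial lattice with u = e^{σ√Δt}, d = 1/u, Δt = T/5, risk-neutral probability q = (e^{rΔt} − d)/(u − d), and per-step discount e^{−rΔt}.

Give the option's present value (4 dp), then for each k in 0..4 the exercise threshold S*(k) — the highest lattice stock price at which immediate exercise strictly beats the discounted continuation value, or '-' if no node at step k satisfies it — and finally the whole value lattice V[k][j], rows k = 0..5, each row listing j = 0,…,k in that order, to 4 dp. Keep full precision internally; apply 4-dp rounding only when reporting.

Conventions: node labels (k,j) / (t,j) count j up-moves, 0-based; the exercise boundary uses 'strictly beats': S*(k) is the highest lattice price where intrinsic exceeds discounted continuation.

price = 7.8656
boundary = - - - 104.3909 114.2112
tree:
7.8656
12.3710 3.4201
18.8097 6.0269 0.8389
27.3491 10.4152 1.6839 0.0000
36.3249 17.5288 3.3800 0.0000 0.0000
44.5290 27.3491 6.7848 0.0000 0.0000 0.0000

params: Δt=0.07700 u=1.09407 d=0.91402 q=0.49982 e^(-rΔt)=0.99600
t_5 payoffs: 44.5290 27.3491 6.7848 0.0000 0.0000 0.0000
t_4: node(4,0) S=95.4151 payoff=36.3249 vs cont=35.7985 → 36.3249 [stop]  node(4,1) S=114.2112 payoff=17.5288 vs cont=17.0024 → 17.5288 [stop]  node(4,2) S=136.7100 payoff=0.0000 vs cont=3.3800 → 3.3800 [wait]  node(4,3) S=163.6409 payoff=0.0000 vs cont=0.0000 → 0.0000 [wait]  node(4,4) S=195.8771 payoff=0.0000 vs cont=0.0000 → 0.0000 [wait]  ⇒ S*(4)=114.2112
t_3: node(3,0) S=104.3909 payoff=27.3491 vs cont=26.8226 → 27.3491 [stop]  node(3,1) S=124.9552 payoff=6.7848 vs cont=10.4152 → 10.4152 [wait]  node(3,2) S=149.5706 payoff=0.0000 vs cont=1.6839 → 1.6839 [wait]  node(3,3) S=179.0349 payoff=0.0000 vs cont=0.0000 → 0.0000 [wait]  ⇒ S*(3)=104.3909
t_2: node(2,0) S=114.2112 payoff=17.5288 vs cont=18.8097 → 18.8097 [wait]  node(2,1) S=136.7100 payoff=0.0000 vs cont=6.0269 → 6.0269 [wait]  node(2,2) S=163.6409 payoff=0.0000 vs cont=0.8389 → 0.8389 [wait]  ⇒ S*(2)=-
t_1: node(1,0) S=124.9552 payoff=6.7848 vs cont=12.3710 → 12.3710 [wait]  node(1,1) S=149.5706 payoff=0.0000 vs cont=3.4201 → 3.4201 [wait]  ⇒ S*(1)=-
t_0: node(0,0) S=136.7100 payoff=0.0000 vs cont=7.8656 → 7.8656 [wait]  ⇒ S*(0)=-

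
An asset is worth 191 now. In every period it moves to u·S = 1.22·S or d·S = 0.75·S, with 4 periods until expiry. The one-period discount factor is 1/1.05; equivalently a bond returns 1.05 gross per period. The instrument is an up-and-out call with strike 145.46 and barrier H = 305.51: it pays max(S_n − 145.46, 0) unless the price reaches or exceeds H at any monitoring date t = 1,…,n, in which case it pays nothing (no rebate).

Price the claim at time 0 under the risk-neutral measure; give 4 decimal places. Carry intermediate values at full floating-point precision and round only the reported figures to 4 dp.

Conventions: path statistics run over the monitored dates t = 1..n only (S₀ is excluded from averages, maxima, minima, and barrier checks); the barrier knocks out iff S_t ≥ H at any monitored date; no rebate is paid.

Set p* = 0.6383 (from d < R < u); the path-dependent value is the discounted p*-expectation over all price paths.
Enumerate all 2^4 = 16 price paths (U = up ×1.22, D = down ×0.75); each path with k up-moves has probability p*^k·(1−p*)^(4−k).
DDDD: M=143.2500, payoff=0.0000, prob=0.017116
UDDD: M=233.0200, payoff=0.0000, prob=0.030205
DUDD: M=174.7650, payoff=0.0000, prob=0.030205
UUDD: M=284.2844, payoff=14.4500, prob=0.053303
DDUD: M=143.2500, payoff=0.0000, prob=0.030205
UDUD: M=233.0200, payoff=14.4500, prob=0.053303
DUUD: M=213.2133, payoff=14.4500, prob=0.053303
UUUD: M=346.8270, payoff=0.0000, prob=0.094064
DDDU: M=143.2500, payoff=0.0000, prob=0.030205
UDDU: M=233.0200, payoff=14.4500, prob=0.053303
DUDU: M=174.7650, payoff=14.4500, prob=0.053303
UUDU: M=284.2844, payoff=114.6602, prob=0.094064
DDUU: M=159.9100, payoff=14.4500, prob=0.053303
UDUU: M=260.1202, payoff=114.6602, prob=0.094064
DUUU: M=260.1202, payoff=114.6602, prob=0.094064
UUUU: M=423.1289, payoff=0.0000, prob=0.165994
Price = Σ prob·payoff / R^4 = 36.977368 / 1.215506 = 30.4214

price = 30.4214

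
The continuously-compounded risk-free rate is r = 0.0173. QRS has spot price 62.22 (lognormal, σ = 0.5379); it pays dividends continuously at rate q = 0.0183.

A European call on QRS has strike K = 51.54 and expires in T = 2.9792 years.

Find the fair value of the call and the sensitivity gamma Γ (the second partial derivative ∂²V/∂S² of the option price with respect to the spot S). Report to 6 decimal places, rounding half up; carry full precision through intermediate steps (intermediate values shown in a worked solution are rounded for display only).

σ√T = 0.5379·√2.9792 = 0.928435
d₁ = (ln(S/K) + (r−q+σ²/2)T) / (σ√T) = (ln(62.22/51.54) + (0.0173−0.0183+0.5379²/2)·2.9792) / 0.928435 = (0.188318 + 0.428016) / 0.928435 = 0.663843
d₂ = d₁ − σ√T = 0.663843 − 0.928435 = -0.264592
e^{−rT} = 0.949766
e^{−qT} = 0.946940
N(d₁) = 0.746605,  N(d₂) = 0.395662
Call price V = S·e^{−qT}·N(d₁) − K·e^{−rT}·N(d₂) = 43.988905 − 19.368011 = 24.620894
φ(d₁) = (1/√(2π))·e^{−d₁²/2} = 0.320049
Γ = e^{−qT}·φ(d₁) / (S·σ·√T) = 0.005246

price = 24.620894
Γ = 0.005246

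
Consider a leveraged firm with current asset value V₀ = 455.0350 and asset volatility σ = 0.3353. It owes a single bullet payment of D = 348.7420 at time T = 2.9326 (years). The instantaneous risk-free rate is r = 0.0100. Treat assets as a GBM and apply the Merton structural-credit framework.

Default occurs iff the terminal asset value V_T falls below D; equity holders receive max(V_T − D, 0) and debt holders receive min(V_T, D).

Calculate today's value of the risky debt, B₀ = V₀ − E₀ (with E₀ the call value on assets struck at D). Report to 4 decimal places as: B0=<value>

B0=295.9837

Work the structural quantities from V₀ = 455.0350 against face 348.7420:
d₁ = [ln(V₀/D) + (r + σ²/2)T] / (σ√T)
   = [ln(455.0350/348.7420) + (0.0100 + 0.5·0.3353²)·2.9326] / (0.3353·√2.9326)
   = [0.266042 + 0.194176] / 0.574196 = 0.801501
d₂ = d₁ − σ√T = 0.801501 − 0.574196 = 0.227305
N(d₁) = 0.788579,  N(d₂) = 0.589907,  e^(−rT) = 0.971100
E₀ = V₀·N(d₁) − D·e^(−rT)·N(d₂)
   = 455.0350·0.788579 − 348.7420·0.971100·0.589907 = 159.051336
B₀ = V₀ − E₀ = 455.0350 − 159.051336 = 295.983664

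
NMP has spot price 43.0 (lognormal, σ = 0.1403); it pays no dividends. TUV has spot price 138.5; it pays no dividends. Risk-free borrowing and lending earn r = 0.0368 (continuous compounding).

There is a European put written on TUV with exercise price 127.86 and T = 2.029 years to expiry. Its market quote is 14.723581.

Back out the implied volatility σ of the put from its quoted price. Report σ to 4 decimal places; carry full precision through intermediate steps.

At σ = 0.3225 the Black–Scholes value reproduces the quote:
σ√T = 0.3225·√2.029 = 0.459379
d₁ = (ln(S/K) + (r+σ²/2)T) / (σ√T) = (ln(138.5/127.86) + (0.0368+0.3225²/2)·2.029) / 0.459379 = (0.079934 + 0.180182) / 0.459379 = 0.566234
d₂ = d₁ − σ√T = 0.566234 − 0.459379 = 0.106856
e^{−rT} = 0.928052
N(−d₁) = 0.285617,  N(−d₂) = 0.457452
V = K·e^{−rT}·N(−d₂) − S·N(−d₁) = 54.281567 − 39.557986 = 14.723581 (equal to the quote); since ∂V/∂σ > 0 for all σ, the implied volatility is unique

sigma = 0.3225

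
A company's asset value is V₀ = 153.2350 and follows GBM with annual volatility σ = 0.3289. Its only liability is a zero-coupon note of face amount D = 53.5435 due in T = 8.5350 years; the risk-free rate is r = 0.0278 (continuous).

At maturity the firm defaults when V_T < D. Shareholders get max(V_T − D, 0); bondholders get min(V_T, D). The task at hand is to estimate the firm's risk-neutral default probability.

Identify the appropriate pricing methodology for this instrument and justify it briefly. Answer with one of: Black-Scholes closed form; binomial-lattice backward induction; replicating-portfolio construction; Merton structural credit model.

framework: Merton structural credit model

Key observation: the asked-for credit quantity lives on the firm's capital structure — asset value, asset volatility, debt face 53.5435 — which is the structural model's domain.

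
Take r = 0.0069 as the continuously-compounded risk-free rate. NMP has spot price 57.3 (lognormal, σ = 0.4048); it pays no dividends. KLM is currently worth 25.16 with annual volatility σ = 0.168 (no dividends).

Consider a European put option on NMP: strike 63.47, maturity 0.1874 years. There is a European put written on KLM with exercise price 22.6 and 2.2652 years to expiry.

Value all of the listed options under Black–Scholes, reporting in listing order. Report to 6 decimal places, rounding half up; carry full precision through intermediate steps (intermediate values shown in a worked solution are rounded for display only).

price(NMP put K=63.47) = 7.935462
price(KLM put K=22.6) = 1.204105

[NMP put K=63.47]
σ√T = 0.4048·√0.1874 = 0.175237
d₁ = (ln(S/K) + (r+σ²/2)T) / (σ√T) = (ln(57.3/63.47) + (0.0069+0.4048²/2)·0.1874) / 0.175237 = (-0.102267 + 0.016647) / 0.175237 = -0.488594
d₂ = d₁ − σ√T = -0.488594 − 0.175237 = -0.663831
e^{−rT} = 0.998708
N(−d₁) = 0.687436,  N(−d₂) = 0.746601
price = K·e^{−rT}·N(−d₂) − S·N(−d₁) = 47.325518 − 39.390056 = 7.935462
[KLM put K=22.6]
σ√T = 0.168·√2.2652 = 0.252850
d₁ = (ln(S/K) + (r+σ²/2)T) / (σ√T) = (ln(25.16/22.6) + (0.0069+0.168²/2)·2.2652) / 0.252850 = (0.107306 + 0.047596) / 0.252850 = 0.612624
d₂ = d₁ − σ√T = 0.612624 − 0.252850 = 0.359775
e^{−rT} = 0.984492
N(−d₁) = 0.270062,  N(−d₂) = 0.359508
price = K·e^{−rT}·N(−d₂) − S·N(−d₁) = 7.998875 − 6.794770 = 1.204105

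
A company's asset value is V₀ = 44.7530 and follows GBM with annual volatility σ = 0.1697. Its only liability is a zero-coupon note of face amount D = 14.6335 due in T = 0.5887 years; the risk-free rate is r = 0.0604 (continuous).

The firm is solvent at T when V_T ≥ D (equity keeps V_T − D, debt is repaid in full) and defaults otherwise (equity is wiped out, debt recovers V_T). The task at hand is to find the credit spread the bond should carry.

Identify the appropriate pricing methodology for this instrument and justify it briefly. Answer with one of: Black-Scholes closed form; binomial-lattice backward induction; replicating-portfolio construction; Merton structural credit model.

framework: Merton structural credit model

Key observation: the question is about default risk generated by asset-value dynamics against a debt face of 14.6335 — the structural framework prices exactly that.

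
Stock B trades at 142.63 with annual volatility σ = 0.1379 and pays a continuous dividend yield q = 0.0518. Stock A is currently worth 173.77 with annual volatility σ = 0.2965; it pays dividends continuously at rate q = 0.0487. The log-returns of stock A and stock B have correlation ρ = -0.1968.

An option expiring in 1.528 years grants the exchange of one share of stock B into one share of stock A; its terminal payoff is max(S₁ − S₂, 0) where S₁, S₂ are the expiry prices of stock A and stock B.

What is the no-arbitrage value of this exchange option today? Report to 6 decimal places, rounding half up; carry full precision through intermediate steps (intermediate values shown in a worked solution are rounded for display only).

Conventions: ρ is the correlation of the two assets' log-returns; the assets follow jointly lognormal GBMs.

σ_eff = √(σ₁² + σ₂² − 2ρσ₁σ₂) = √(0.2965² + 0.1379² − 2·-0.1968·0.2965·0.1379) = 0.350745
d₁ = (ln(S₁/S₂) + (q₂ − q₁ + σ_eff²/2)T) / (σ_eff√T) = (ln(173.77/142.63) + (0.0518 − 0.0487 + 0.061511)·1.528) / 0.433564 = 0.683185
d₂ = d₁ − σ_eff√T = 0.683185 − 0.433564 = 0.249621
N(d₁) = 0.752755,  N(d₂) = 0.598560
V = S₁·e^{−q₁T}·N(d₁) − S₂·e^{−q₂T}·N(d₂) = 121.425826 − 78.875828 = 42.549998
Key observation: the rate r is irrelevant here: denominating values in stock B turns the exchange into a ratio option on S₁/S₂, and discounting at r drops out.

exchange price = 42.549998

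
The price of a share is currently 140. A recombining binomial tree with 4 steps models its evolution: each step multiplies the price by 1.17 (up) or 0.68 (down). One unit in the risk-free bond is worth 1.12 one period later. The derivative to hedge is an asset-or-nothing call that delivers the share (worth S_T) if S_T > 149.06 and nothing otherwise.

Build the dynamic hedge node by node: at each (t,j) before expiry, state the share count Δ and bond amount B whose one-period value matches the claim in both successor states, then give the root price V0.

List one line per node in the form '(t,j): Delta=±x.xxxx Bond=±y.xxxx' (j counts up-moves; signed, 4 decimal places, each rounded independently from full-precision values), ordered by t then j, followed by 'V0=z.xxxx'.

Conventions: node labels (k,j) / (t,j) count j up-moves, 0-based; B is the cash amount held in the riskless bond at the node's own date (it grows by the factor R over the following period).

The replicating-portfolio and risk-neutral prices coincide; use p* = (1.12−0.68)/(1.17−0.68) = 0.8980 for the latter.
At maturity the claim pays: V(4,0)=0.0000, V(4,1)=0.0000, V(4,2)=0.0000, V(4,3)=152.4736, V(4,4)=262.3442
(3,0): S=44.0205. Δ = (V_up−V_dn)/(S_up−S_dn) = (0.0000−0.0000)/(51.5040−29.9339) = 0.0000. V = [p*·0.0000 + (1−p*)·0.0000]/1.12 = 0.0000. B = V − Δ·S = 0.0000.
(3,1): S=75.7411. Δ = (V_up−V_dn)/(S_up−S_dn) = (0.0000−0.0000)/(88.6171−51.5040) = 0.0000. V = [p*·0.0000 + (1−p*)·0.0000]/1.12 = 0.0000. B = V − Δ·S = 0.0000.
(3,2): S=130.3193. Δ = (V_up−V_dn)/(S_up−S_dn) = (152.4736−0.0000)/(152.4736−88.6171) = 2.3878. V = [p*·152.4736 + (1−p*)·0.0000]/1.12 = 122.2456. B = V − Δ·S = -188.9250.
(3,3): S=224.2258. Δ = (V_up−V_dn)/(S_up−S_dn) = (262.3442−152.4736)/(262.3442−152.4736) = 1.0000. V = [p*·262.3442 + (1−p*)·152.4736]/1.12 = 224.2258. B = V − Δ·S = 0.0000.
(2,0): S=64.7360. Δ = (V_up−V_dn)/(S_up−S_dn) = (0.0000−0.0000)/(75.7411−44.0205) = 0.0000. V = [p*·0.0000 + (1−p*)·0.0000]/1.12 = 0.0000. B = V − Δ·S = 0.0000.
(2,1): S=111.3840. Δ = (V_up−V_dn)/(S_up−S_dn) = (122.2456−0.0000)/(130.3193−75.7411) = 2.2398. V = [p*·122.2456 + (1−p*)·0.0000]/1.12 = 98.0103. B = V − Δ·S = -151.4705.
(2,2): S=191.6460. Δ = (V_up−V_dn)/(S_up−S_dn) = (224.2258−122.2456)/(224.2258−130.3193) = 1.0860. V = [p*·224.2258 + (1−p*)·122.2456]/1.12 = 190.9104. B = V − Δ·S = -17.2126.
(1,0): S=95.2000. Δ = (V_up−V_dn)/(S_up−S_dn) = (98.0103−0.0000)/(111.3840−64.7360) = 2.1011. V = [p*·98.0103 + (1−p*)·0.0000]/1.12 = 78.5797. B = V − Δ·S = -121.4413.
(1,1): S=163.8000. Δ = (V_up−V_dn)/(S_up−S_dn) = (190.9104−98.0103)/(191.6460−111.3840) = 1.1575. V = [p*·190.9104 + (1−p*)·98.0103]/1.12 = 161.9918. B = V − Δ·S = -27.6003.
(0,0): S=140.0000. Δ = (V_up−V_dn)/(S_up−S_dn) = (161.9918−78.5797)/(163.8000−95.2000) = 1.2159. V = [p*·161.9918 + (1−p*)·78.5797]/1.12 = 137.0360. B = V − Δ·S = -33.1928.
As a check, the time-0 holding Δ(0,0)·S0 + B(0,0) comes to 137.0360 — exactly V0.

(0,0): Delta=1.2159 Bond=-33.1928
(1,0): Delta=2.1011 Bond=-121.4413
(1,1): Delta=1.1575 Bond=-27.6003
(2,0): Delta=0.0000 Bond=0.0000
(2,1): Delta=2.2398 Bond=-151.4705
(2,2): Delta=1.0860 Bond=-17.2126
(3,0): Delta=0.0000 Bond=0.0000
(3,1): Delta=0.0000 Bond=0.0000
(3,2): Delta=2.3878 Bond=-188.9250
(3,3): Delta=1.0000 Bond=0.0000
V0=137.0360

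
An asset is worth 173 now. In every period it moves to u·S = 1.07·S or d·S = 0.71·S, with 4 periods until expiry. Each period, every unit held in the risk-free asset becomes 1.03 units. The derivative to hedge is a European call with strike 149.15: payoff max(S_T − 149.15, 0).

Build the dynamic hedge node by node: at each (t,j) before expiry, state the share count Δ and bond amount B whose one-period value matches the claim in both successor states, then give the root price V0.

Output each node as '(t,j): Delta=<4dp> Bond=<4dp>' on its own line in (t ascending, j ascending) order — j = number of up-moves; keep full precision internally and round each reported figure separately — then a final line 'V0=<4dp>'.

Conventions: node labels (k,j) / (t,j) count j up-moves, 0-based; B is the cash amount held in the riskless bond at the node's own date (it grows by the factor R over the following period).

Since d<R<u, set p* = (R−d)/(u−d) = 0.8889; price each node as the discounted p*-expectation of its children.
Expiry values: V(4,0)=0.0000, V(4,1)=0.0000, V(4,2)=0.0000, V(4,3)=1.3220, V(4,4)=77.6177
(3,0): S=61.9186. Δ = (V_up−V_dn)/(S_up−S_dn) = (0.0000−0.0000)/(66.2529−43.9622) = 0.0000. V = [p*·0.0000 + (1−p*)·0.0000]/1.03 = 0.0000. B = V − Δ·S = 0.0000.
(3,1): S=93.3140. Δ = (V_up−V_dn)/(S_up−S_dn) = (0.0000−0.0000)/(99.8459−66.2529) = 0.0000. V = [p*·0.0000 + (1−p*)·0.0000]/1.03 = 0.0000. B = V − Δ·S = 0.0000.
(3,2): S=140.6281. Δ = (V_up−V_dn)/(S_up−S_dn) = (1.3220−0.0000)/(150.4720−99.8459) = 0.0261. V = [p*·1.3220 + (1−p*)·0.0000]/1.03 = 1.1409. B = V − Δ·S = -2.5314.
(3,3): S=211.9324. Δ = (V_up−V_dn)/(S_up−S_dn) = (77.6177−1.3220)/(226.7677−150.4720) = 1.0000. V = [p*·77.6177 + (1−p*)·1.3220]/1.03 = 67.1266. B = V − Δ·S = -144.8058.
(2,0): S=87.2093. Δ = (V_up−V_dn)/(S_up−S_dn) = (0.0000−0.0000)/(93.3140−61.9186) = 0.0000. V = [p*·0.0000 + (1−p*)·0.0000]/1.03 = 0.0000. B = V − Δ·S = 0.0000.
(2,1): S=131.4281. Δ = (V_up−V_dn)/(S_up−S_dn) = (1.1409−0.0000)/(140.6281−93.3140) = 0.0241. V = [p*·1.1409 + (1−p*)·0.0000]/1.03 = 0.9846. B = V − Δ·S = -2.1846.
(2,2): S=198.0677. Δ = (V_up−V_dn)/(S_up−S_dn) = (67.1266−1.1409)/(211.9324−140.6281) = 0.9254. V = [p*·67.1266 + (1−p*)·1.1409]/1.03 = 58.0533. B = V − Δ·S = -125.2403.
(1,0): S=122.8300. Δ = (V_up−V_dn)/(S_up−S_dn) = (0.9846−0.0000)/(131.4281−87.2093) = 0.0223. V = [p*·0.9846 + (1−p*)·0.0000]/1.03 = 0.8497. B = V − Δ·S = -1.8853.
(1,1): S=185.1100. Δ = (V_up−V_dn)/(S_up−S_dn) = (58.0533−0.9846)/(198.0677−131.4281) = 0.8564. V = [p*·58.0533 + (1−p*)·0.9846]/1.03 = 50.2061. B = V − Δ·S = -108.3179.
(0,0): S=173.0000. Δ = (V_up−V_dn)/(S_up−S_dn) = (50.2061−0.8497)/(185.1100−122.8300) = 0.7925. V = [p*·50.2061 + (1−p*)·0.8497]/1.03 = 43.4195. B = V − Δ·S = -93.6816.
Verification: the root portfolio costs Δ(0,0)·S0 + B(0,0) = 43.4195, matching V0.

(0,0): Delta=0.7925 Bond=-93.6816
(1,0): Delta=0.0223 Bond=-1.8853
(1,1): Delta=0.8564 Bond=-108.3179
(2,0): Delta=0.0000 Bond=0.0000
(2,1): Delta=0.0241 Bond=-2.1846
(2,2): Delta=0.9254 Bond=-125.2403
(3,0): Delta=0.0000 Bond=0.0000
(3,1): Delta=0.0000 Bond=0.0000
(3,2): Delta=0.0261 Bond=-2.5314
(3,3): Delta=1.0000 Bond=-144.8058
V0=43.4195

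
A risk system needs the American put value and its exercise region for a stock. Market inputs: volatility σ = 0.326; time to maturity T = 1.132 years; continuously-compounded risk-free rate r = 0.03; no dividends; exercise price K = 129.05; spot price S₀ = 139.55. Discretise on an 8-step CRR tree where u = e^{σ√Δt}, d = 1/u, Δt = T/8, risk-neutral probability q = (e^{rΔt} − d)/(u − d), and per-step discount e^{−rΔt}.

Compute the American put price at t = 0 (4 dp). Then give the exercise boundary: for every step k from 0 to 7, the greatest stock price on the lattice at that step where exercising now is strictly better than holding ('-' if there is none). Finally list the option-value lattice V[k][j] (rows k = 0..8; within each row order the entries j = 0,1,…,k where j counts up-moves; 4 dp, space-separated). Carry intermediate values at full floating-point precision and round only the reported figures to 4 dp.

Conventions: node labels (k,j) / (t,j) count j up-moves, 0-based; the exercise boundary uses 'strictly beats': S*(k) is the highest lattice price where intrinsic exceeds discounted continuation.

price = 12.3290
boundary = - - - - 85.4477 75.5862 85.4477 96.5957
tree:
12.3290
17.7631 6.7053
24.8408 10.4533 2.8107
33.5616 15.8599 4.8422 0.6927
43.6023 23.2647 8.1885 1.3551 0.0000
53.4638 32.7095 13.5064 2.6511 0.0000 0.0000
62.1871 43.6023 21.5063 5.1867 0.0000 0.0000 0.0000
69.9037 53.4638 32.4543 10.1472 0.0000 0.0000 0.0000 0.0000
76.7297 62.1871 43.6023 19.8519 0.0000 0.0000 0.0000 0.0000 0.0000

Δt=0.14150, u=1.13047, d=0.88459, q=0.48668, disc=e^(-rΔt)=0.99576
k=8 terminal: V=max(K-S,0) → 76.7297 62.1871 43.6023 19.8519 0.0000 0.0000 0.0000 0.0000 0.0000
k=7: j=0 S=59.1463 intr=69.9037 cont=69.3570 V=69.9037[EX]; j=1 S=75.5862 intr=53.4638 cont=52.9171 V=53.4638[EX]; j=2 S=96.5957 intr=32.4543 cont=31.9077 V=32.4543[EX]; j=3 S=123.4447 intr=5.6053 cont=10.1472 V=10.1472[hold]; j=4 S=157.7565 intr=0.0000 cont=0.0000 V=0.0000[hold]; j=5 S=201.6054 intr=0.0000 cont=0.0000 V=0.0000[hold]; j=6 S=257.6422 intr=0.0000 cont=0.0000 V=0.0000[hold]; j=7 S=329.2546 intr=0.0000 cont=0.0000 V=0.0000[hold]  S*(7)=96.5957
k=6: j=0 S=66.8629 intr=62.1871 cont=61.6404 V=62.1871[EX]; j=1 S=85.4477 intr=43.6023 cont=43.0557 V=43.6023[EX]; j=2 S=109.1981 intr=19.8519 cont=21.5063 V=21.5063[hold]; j=3 S=139.5500 intr=0.0000 cont=5.1867 V=5.1867[hold]; j=4 S=178.3383 intr=0.0000 cont=0.0000 V=0.0000[hold]; j=5 S=227.9080 intr=0.0000 cont=0.0000 V=0.0000[hold]; j=6 S=291.2557 intr=0.0000 cont=0.0000 V=0.0000[hold]  S*(6)=85.4477
k=5: j=0 S=75.5862 intr=53.4638 cont=52.9171 V=53.4638[EX]; j=1 S=96.5957 intr=32.4543 cont=32.7095 V=32.7095[hold]; j=2 S=123.4447 intr=5.6053 cont=13.5064 V=13.5064[hold]; j=3 S=157.7565 intr=0.0000 cont=2.6511 V=2.6511[hold]; j=4 S=201.6054 intr=0.0000 cont=0.0000 V=0.0000[hold]; j=5 S=257.6422 intr=0.0000 cont=0.0000 V=0.0000[hold]  S*(5)=75.5862
k=4: j=0 S=85.4477 intr=43.6023 cont=43.1793 V=43.6023[EX]; j=1 S=109.1981 intr=19.8519 cont=23.2647 V=23.2647[hold]; j=2 S=139.5500 intr=0.0000 cont=8.1885 V=8.1885[hold]; j=3 S=178.3383 intr=0.0000 cont=1.3551 V=1.3551[hold]; j=4 S=227.9080 intr=0.0000 cont=0.0000 V=0.0000[hold]  S*(4)=85.4477
k=3: j=0 S=96.5957 intr=32.4543 cont=33.5616 V=33.5616[hold]; j=1 S=123.4447 intr=5.6053 cont=15.8599 V=15.8599[hold]; j=2 S=157.7565 intr=0.0000 cont=4.8422 V=4.8422[hold]; j=3 S=201.6054 intr=0.0000 cont=0.6927 V=0.6927[hold]  S*(3)=-
k=2: j=0 S=109.1981 intr=19.8519 cont=24.8408 V=24.8408[hold]; j=1 S=139.5500 intr=0.0000 cont=10.4533 V=10.4533[hold]; j=2 S=178.3383 intr=0.0000 cont=2.8107 V=2.8107[hold]  S*(2)=-
k=1: j=0 S=123.4447 intr=5.6053 cont=17.7631 V=17.7631[hold]; j=1 S=157.7565 intr=0.0000 cont=6.7053 V=6.7053[hold]  S*(1)=-
k=0: j=0 S=139.5500 intr=0.0000 cont=12.3290 V=12.3290[hold]  S*(0)=-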